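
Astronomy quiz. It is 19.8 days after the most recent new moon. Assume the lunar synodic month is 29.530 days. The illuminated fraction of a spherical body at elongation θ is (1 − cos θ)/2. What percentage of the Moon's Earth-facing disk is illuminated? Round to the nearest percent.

Phase angle: θ = 360°·(19.8 d)/(29.530 d) = 241.4°.
With cos θ = (-0.479), the lit fraction is (1 − (-0.479))/2 ≈ 0.739, so 74%.

74%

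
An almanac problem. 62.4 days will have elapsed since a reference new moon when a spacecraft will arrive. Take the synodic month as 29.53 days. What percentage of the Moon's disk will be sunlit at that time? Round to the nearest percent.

62.4/29.53 = 2.113 lunations, so 2 complete cycles and 3.34 d into the next.
The Moon has covered 3.34/29.53 of its cycle, so θ ≈ 360° × 3.34/29.53 = 40.7°.
cos 40.7° = 0.758, so f = (1 − 0.758)/2 = 0.121, so 12%.

12%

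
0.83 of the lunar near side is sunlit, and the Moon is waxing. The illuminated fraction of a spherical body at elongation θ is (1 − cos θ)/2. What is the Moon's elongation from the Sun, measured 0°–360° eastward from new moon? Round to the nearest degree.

From f = (1 − cos θ)/2: cos θ = 1 − 2×0.83 = -0.660; arccos → 131.3°.
The Moon is waxing (0°–180°), so θ = 131.3° directly.

131°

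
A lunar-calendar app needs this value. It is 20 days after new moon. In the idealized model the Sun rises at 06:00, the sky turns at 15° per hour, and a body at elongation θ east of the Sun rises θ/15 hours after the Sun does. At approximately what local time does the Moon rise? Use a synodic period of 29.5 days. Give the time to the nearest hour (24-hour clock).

Phase angle: θ = 360°·(20 d)/(29.5 d) = 244.1°.
At 15° of sky rotation per hour, 244.1° corresponds to a 16.27 h lag.
06:00 + 16.27 h ≈ 22:16 → 22:00 to the nearest hour.

22:00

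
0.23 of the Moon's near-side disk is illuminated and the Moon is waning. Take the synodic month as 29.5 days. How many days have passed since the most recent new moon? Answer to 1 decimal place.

24.8 days

Invert f = (1 − cos θ)/2 to get cos θ = 1 − 2(0.23) = 0.540, hence θ₀ = arccos 0.540 = 57.3°.
Since the Moon is past full (waning), take the reflex angle: θ = 360° − 57.3° = 302.7°.
At 360°/29.5 d per day, 302.7° corresponds to 24.80 days.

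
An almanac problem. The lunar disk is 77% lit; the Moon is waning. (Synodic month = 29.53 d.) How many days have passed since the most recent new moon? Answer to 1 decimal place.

19.5 days

From f = (1 − cos θ)/2: cos θ = 1 − 2×0.77 = -0.540; arccos → 122.7°.
A waning Moon lies in 180°–360°, so θ = 360° − 122.7° = 237.3°.
At 360°/29.53 d per day, 237.3° corresponds to 19.47 days.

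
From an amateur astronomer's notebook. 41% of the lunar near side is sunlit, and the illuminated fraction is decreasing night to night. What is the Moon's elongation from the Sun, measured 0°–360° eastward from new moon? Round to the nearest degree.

280°

cos θ = 1 − 2f = 0.180, giving a principal value of 79.6°.
Waning ⇒ past full, so θ = 360° − 79.6° = 280.4°.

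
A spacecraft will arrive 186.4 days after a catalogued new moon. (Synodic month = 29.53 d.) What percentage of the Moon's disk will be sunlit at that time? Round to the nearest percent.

69%

Reduce mod P: 186.4 − 6×29.53 = 9.22 d into the current lunation.
Phase angle: θ = 360°·(9.22 d)/(29.53 d) = 112.4°.
Illuminated fraction = (1 − cos 112.4°)/2 = (1 − (-0.381))/2 ≈ 0.691, so 69%.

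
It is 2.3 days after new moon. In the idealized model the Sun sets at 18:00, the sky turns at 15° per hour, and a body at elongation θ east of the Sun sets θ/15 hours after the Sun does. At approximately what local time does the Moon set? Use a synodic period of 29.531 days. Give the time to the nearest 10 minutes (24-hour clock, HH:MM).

19:50

The Moon has covered 2.3/29.531 of its cycle, so θ ≈ 360° × 2.3/29.531 = 28.0°.
At 15° of sky rotation per hour, 28.0° corresponds to a 1.87 h lag.
18:00 + 1.869 h ≈ 19:52 → 19:50 to the nearest ten minutes.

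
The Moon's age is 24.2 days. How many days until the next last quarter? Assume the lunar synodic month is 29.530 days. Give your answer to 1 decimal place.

Last quarter occurs at elongation 270°, i.e. at age 29.530 × 270/360 = 22.148 d.
This lunation's last quarter (22.148 d) has passed, so add one period: 51.678 − 24.2 = 27.478 days.

27.5 days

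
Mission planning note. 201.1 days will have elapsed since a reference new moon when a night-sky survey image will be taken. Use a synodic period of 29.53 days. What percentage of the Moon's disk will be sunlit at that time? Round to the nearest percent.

201.1/29.53 = 6.810 lunations, so 6 complete cycles and 23.92 d into the next.
Phase angle: θ = 360°·(23.92 d)/(29.53 d) = 291.6°.
Illuminated fraction = (1 − cos 291.6°)/2 = (1 − 0.368)/2 ≈ 0.316, so 32%.

32%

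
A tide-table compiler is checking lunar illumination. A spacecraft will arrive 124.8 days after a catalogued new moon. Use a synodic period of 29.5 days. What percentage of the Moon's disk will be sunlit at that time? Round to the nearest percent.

124.8 d spans 4 complete synodic months (4 × 29.5 = 118.00 d) plus 6.80 d.
The Moon has covered 6.80/29.5 of its cycle, so θ ≈ 360° × 6.80/29.5 = 83.0°.
cos 83.0° = 0.122, so f = (1 − 0.122)/2 = 0.439, so 44%.

44%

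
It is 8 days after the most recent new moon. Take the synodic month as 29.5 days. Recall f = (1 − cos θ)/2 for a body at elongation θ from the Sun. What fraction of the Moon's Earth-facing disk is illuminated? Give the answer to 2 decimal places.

Elongation θ = 360° × 8/29.5 ≈ 97.6°.
cos 97.6° = (-0.133), so f = (1 − (-0.133))/2 = 0.566.

0.57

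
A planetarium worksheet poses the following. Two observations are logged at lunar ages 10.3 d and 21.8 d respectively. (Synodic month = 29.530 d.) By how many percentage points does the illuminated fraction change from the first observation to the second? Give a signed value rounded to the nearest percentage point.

θ₁ = 360° × 10.3/29.530 = 125.6°, f₁ = (1 − cos θ₁)/2 = 0.791.
θ₂ = 360° × 21.8/29.530 = 265.8°, f₂ = (1 − cos θ₂)/2 = 0.537.
Change = f₂ − f₁ = -0.254 → -25 percentage points.

-25 percentage points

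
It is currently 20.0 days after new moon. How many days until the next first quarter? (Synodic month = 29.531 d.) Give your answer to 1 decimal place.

First quarter is 0.25 of the way through the cycle: age 0.25 × 29.531 = 7.383 d.
Already past this cycle's first quarter; the next is at 7.383 + 29.531 = 36.914 d, so 36.914 − 20.0 = 16.914 days.

16.9 days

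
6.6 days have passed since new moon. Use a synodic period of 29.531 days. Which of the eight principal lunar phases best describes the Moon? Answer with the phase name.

At 6.6/29.531 of the cycle, θ ≈ 80° — the first quarter range.

first quarter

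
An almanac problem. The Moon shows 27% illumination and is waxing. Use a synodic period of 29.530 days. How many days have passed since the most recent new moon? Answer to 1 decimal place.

5.1 days

cos θ = 1 − 2f = 0.460, giving a principal value of 62.6°.
Before full moon the principal value applies: θ = 62.6°.
That fraction of the synodic month is 62.6/360 × 29.530 d ≈ 5.14 d.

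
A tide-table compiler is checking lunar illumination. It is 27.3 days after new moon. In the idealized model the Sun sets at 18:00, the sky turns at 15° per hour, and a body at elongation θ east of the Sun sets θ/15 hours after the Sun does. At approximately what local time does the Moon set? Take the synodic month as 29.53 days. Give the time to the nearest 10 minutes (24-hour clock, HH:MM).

Phase angle: θ = 360°·(27.3 d)/(29.53 d) = 332.8°.
The Moon trails the Sun by θ/15 = 332.8/15 ≈ 22.19 hours.
18:00 + 22.188 h ≈ 16:11 → 16:10 to the nearest ten minutes.

16:10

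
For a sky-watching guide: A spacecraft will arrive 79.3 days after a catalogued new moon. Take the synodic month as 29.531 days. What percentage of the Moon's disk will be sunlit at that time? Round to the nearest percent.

79.3 d spans 2 complete synodic months (2 × 29.531 = 59.06 d) plus 20.24 d.
Elongation θ = 360° × 20.24/29.531 ≈ 246.7°.
Illuminated fraction = (1 − cos 246.7°)/2 = (1 − (-0.395))/2 ≈ 0.698, so 70%.

70%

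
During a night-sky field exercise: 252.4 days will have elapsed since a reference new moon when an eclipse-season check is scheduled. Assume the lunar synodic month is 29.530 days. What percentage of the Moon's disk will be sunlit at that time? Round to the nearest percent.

98%

252.4 d spans 8 complete synodic months (8 × 29.530 = 236.24 d) plus 16.16 d.
The Moon has covered 16.16/29.530 of its cycle, so θ ≈ 360° × 16.16/29.530 = 197.0°.
Illuminated fraction = (1 − cos 197.0°)/2 = (1 − (-0.956))/2 ≈ 0.978, so 98%.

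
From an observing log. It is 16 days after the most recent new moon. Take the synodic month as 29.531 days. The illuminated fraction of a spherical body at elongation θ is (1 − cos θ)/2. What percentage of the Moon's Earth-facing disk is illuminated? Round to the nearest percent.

Phase angle: θ = 360°·(16 d)/(29.531 d) = 195.0°.
With cos θ = (-0.966), the lit fraction is (1 − (-0.966))/2 ≈ 0.983, so 98%.

98%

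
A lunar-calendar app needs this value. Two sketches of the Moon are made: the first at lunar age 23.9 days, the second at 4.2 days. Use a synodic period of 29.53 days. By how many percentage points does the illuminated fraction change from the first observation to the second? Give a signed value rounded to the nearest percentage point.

θ₁ = 360° × 23.9/29.53 = 291.4°, f₁ = (1 − cos θ₁)/2 = 0.318.
θ₂ = 360° × 4.2/29.53 = 51.2°, f₂ = (1 − cos θ₂)/2 = 0.187.
Change = f₂ − f₁ = -0.131 → -13 percentage points.

-13 percentage points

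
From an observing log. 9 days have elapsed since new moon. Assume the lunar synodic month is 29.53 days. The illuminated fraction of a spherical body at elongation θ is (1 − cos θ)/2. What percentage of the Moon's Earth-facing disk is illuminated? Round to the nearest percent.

The Moon has covered 9/29.53 of its cycle, so θ ≈ 360° × 9/29.53 = 109.7°.
cos 109.7° = (-0.337), so f = (1 − (-0.337))/2 = 0.669, so 67%.

67%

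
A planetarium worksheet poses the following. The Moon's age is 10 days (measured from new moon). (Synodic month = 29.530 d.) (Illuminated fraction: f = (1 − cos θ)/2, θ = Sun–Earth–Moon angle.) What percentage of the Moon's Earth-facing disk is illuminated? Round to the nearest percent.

The Moon has covered 10/29.530 of its cycle, so θ ≈ 360° × 10/29.530 = 121.9°.
With cos θ = (-0.529), the lit fraction is (1 − (-0.529))/2 ≈ 0.764, so 76%.

76%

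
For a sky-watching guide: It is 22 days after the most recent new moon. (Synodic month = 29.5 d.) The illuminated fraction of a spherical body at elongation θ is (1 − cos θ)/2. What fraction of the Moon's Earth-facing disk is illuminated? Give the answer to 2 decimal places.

0.51

The Moon has covered 22/29.5 of its cycle, so θ ≈ 360° × 22/29.5 = 268.5°.
Illuminated fraction = (1 − cos 268.5°)/2 = (1 − (-0.027))/2 ≈ 0.513.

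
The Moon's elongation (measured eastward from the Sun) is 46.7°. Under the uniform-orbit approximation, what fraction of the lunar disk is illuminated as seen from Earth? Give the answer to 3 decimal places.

cos 46.7° = 0.686, so f = (1 − 0.686)/2 = 0.157.

0.157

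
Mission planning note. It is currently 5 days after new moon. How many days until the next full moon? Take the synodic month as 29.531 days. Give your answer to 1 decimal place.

9.8 days

Full moon is 0.5 of the way through the cycle: age 0.5 × 29.531 = 14.765 d.
So 9.765 days remain (14.765 − 5).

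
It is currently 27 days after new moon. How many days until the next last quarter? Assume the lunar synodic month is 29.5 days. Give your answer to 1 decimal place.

24.6 days

Last quarter occurs at elongation 270°, i.e. at age 29.5 × 270/360 = 22.125 d.
Already past this cycle's last quarter; the next is at 22.125 + 29.5 = 51.625 d, so 51.625 − 27 = 24.625 days.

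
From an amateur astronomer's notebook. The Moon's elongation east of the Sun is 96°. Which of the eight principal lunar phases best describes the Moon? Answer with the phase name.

first quarter

96° lies in the first quarter sector of the 8-phase cycle.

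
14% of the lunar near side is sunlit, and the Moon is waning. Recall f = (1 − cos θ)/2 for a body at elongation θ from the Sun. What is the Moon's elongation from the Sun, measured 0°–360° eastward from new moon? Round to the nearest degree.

From f = (1 − cos θ)/2: cos θ = 1 − 2×0.14 = 0.720; arccos → 43.9°.
Since the Moon is past full (waning), take the reflex angle: θ = 360° − 43.9° = 316.1°.

316°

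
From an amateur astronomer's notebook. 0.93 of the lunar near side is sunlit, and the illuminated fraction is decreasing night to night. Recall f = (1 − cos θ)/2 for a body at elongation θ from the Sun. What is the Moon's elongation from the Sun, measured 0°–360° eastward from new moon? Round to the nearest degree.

211°

cos θ = 1 − 2f = -0.860, giving a principal value of 149.3°.
A waning Moon lies in 180°–360°, so θ = 360° − 149.3° = 210.7°.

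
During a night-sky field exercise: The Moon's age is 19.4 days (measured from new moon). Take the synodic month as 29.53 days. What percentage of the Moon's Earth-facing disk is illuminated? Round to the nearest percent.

78%

Elongation θ = 360° × 19.4/29.53 ≈ 236.5°.
Illuminated fraction = (1 − cos 236.5°)/2 = (1 − (-0.552))/2 ≈ 0.776, so 78%.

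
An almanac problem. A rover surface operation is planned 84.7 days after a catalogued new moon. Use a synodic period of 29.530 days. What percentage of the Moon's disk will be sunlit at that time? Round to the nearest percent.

Reduce mod P: 84.7 − 2×29.530 = 25.64 d into the current lunation.
Phase angle: θ = 360°·(25.64 d)/(29.530 d) = 312.6°.
cos 312.6° = 0.677, so f = (1 − 0.677)/2 = 0.162, so 16%.

16%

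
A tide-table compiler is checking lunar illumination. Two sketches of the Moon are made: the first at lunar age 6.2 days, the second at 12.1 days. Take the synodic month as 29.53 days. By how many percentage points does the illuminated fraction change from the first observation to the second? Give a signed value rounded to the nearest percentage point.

θ₁ = 360° × 6.2/29.53 = 75.6°, f₁ = (1 − cos θ₁)/2 = 0.376.
θ₂ = 360° × 12.1/29.53 = 147.5°, f₂ = (1 − cos θ₂)/2 = 0.922.
Change = f₂ − f₁ = +0.546 → +55 percentage points.

+55 percentage points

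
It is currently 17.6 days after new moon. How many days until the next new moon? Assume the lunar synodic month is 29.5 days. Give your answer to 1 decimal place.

One full lunation from the last new moon is 29.5 d; remaining = 29.5 − 17.6 = 11.900 d.

11.9 days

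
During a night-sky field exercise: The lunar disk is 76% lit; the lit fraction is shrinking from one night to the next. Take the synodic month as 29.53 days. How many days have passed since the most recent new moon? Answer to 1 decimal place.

19.6 days

From f = (1 − cos θ)/2: cos θ = 1 − 2×0.76 = -0.520; arccos → 121.3°.
Waning ⇒ past full, so θ = 360° − 121.3° = 238.7°.
Age = 29.53 × 238.7°/360° ≈ 19.58 days.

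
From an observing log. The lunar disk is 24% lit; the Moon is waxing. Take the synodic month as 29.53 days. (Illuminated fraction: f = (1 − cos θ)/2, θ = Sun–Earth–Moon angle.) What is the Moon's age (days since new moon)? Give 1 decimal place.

4.8 days

From f = (1 − cos θ)/2: cos θ = 1 − 2×0.24 = 0.520; arccos → 58.7°.
Before full moon the principal value applies: θ = 58.7°.
Age = 29.53 × 58.7°/360° ≈ 4.81 days.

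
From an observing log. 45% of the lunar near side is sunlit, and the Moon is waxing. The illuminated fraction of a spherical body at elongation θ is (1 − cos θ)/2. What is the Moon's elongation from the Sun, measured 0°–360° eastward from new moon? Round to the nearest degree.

84°

From f = (1 − cos θ)/2: cos θ = 1 − 2×0.45 = 0.100; arccos → 84.3°.
Waxing ⇒ before full, so θ = 84.3°.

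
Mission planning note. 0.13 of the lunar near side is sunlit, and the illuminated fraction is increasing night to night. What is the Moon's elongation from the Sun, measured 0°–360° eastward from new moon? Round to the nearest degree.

cos θ = 1 − 2f = 0.740, giving a principal value of 42.3°.
Waxing ⇒ before full, so θ = 42.3°.

42°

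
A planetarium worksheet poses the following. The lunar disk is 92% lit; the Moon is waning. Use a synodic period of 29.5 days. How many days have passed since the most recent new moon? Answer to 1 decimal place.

17.4 days

Invert f = (1 − cos θ)/2 to get cos θ = 1 − 2(0.92) = -0.840, hence θ₀ = arccos -0.840 = 147.1°.
Since the Moon is past full (waning), take the reflex angle: θ = 360° − 147.1° = 212.9°.
That fraction of the synodic month is 212.9/360 × 29.5 d ≈ 17.44 d.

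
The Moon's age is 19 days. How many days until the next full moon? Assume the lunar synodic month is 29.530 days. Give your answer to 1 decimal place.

Full moon is 0.5 of the way through the cycle: age 0.5 × 29.530 = 14.765 d.
This lunation's full moon (14.765 d) has passed, so add one period: 44.295 − 19 = 25.295 days.

25.3 days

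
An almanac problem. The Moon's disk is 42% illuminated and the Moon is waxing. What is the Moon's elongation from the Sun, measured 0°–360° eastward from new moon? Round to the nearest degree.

From f = (1 − cos θ)/2: cos θ = 1 − 2×0.42 = 0.160; arccos → 80.8°.
Waxing ⇒ before full, so θ = 80.8°.

81°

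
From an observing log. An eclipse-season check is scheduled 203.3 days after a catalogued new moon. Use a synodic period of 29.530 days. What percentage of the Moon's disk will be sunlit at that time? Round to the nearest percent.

Reduce mod P: 203.3 − 6×29.530 = 26.12 d into the current lunation.
Elongation θ = 360° × 26.12/29.530 ≈ 318.4°.
cos 318.4° = 0.748, so f = (1 − 0.748)/2 = 0.126, so 13%.

13%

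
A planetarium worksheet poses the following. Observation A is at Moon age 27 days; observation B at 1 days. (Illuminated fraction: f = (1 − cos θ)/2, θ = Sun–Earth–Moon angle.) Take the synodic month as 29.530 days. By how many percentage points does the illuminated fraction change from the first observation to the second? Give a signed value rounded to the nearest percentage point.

-6 percentage points

First observation: θ = 360°·27/29.530 = 329.2°, so f = 0.071.
Second observation: θ = 12.2°, f = 0.011.
Δf = 0.011 − 0.071 = -0.059, i.e. -6 pp.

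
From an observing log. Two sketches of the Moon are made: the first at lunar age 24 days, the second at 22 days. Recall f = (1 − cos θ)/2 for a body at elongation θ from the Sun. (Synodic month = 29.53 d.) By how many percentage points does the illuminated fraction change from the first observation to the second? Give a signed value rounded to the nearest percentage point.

θ₁ = 360° × 24/29.53 = 292.6°, f₁ = (1 − cos θ₁)/2 = 0.308.
θ₂ = 360° × 22/29.53 = 268.2°, f₂ = (1 − cos θ₂)/2 = 0.516.
Change = f₂ − f₁ = +0.208 → +21 percentage points.

+21 pp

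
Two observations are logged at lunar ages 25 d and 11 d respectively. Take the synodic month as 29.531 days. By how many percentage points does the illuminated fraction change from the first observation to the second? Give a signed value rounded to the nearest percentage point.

+63 pp

First observation: θ = 360°·25/29.531 = 304.8°, so f = 0.215.
Second observation: θ = 134.1°, f = 0.848.
Δf = 0.848 − 0.215 = +0.633, i.e. +63 pp.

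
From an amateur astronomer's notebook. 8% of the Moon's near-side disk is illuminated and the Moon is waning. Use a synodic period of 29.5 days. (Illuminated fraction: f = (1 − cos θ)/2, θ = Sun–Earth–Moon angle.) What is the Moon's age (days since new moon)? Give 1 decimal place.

cos θ = 1 − 2f = 0.840, giving a principal value of 32.9°.
A waning Moon lies in 180°–360°, so θ = 360° − 32.9° = 327.1°.
That fraction of the synodic month is 327.1/360 × 29.5 d ≈ 26.81 d.

26.8 days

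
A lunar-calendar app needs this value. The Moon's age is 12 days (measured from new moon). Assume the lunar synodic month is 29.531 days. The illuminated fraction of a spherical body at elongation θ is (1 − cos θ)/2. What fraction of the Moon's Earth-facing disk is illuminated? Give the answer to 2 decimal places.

0.92

The Moon has covered 12/29.531 of its cycle, so θ ≈ 360° × 12/29.531 = 146.3°.
With cos θ = (-0.832), the lit fraction is (1 − (-0.832))/2 ≈ 0.916.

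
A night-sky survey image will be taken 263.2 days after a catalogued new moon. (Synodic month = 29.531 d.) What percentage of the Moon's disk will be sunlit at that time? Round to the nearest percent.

263.2/29.531 = 8.913 lunations, so 8 complete cycles and 26.95 d into the next.
Phase angle: θ = 360°·(26.95 d)/(29.531 d) = 328.6°.
With cos θ = 0.853, the lit fraction is (1 − 0.853)/2 ≈ 0.073, so 7%.

7%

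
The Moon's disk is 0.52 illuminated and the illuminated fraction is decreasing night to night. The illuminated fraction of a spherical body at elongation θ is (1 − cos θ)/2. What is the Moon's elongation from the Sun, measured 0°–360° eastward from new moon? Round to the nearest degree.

Invert f = (1 − cos θ)/2 to get cos θ = 1 − 2(0.52) = -0.040, hence θ₀ = arccos -0.040 = 92.3°.
Waning ⇒ past full, so θ = 360° − 92.3° = 267.7°.

268°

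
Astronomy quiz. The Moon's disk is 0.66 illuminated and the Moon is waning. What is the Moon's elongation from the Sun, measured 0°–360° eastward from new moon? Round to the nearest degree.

Invert f = (1 − cos θ)/2 to get cos θ = 1 − 2(0.66) = -0.320, hence θ₀ = arccos -0.320 = 108.7°.
Waning ⇒ past full, so θ = 360° − 108.7° = 251.3°.

251°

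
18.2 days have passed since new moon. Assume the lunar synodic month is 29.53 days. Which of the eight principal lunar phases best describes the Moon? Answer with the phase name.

θ ≈ 360° × 18.2/29.53 = 222°, which falls in the waning gibbous sector.

waning gibbous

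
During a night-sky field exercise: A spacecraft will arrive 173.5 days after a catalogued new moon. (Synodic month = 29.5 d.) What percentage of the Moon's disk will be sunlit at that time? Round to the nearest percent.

173.5 d spans 5 complete synodic months (5 × 29.5 = 147.50 d) plus 26.00 d.
Elongation θ = 360° × 26.00/29.5 ≈ 317.3°.
Illuminated fraction = (1 − cos 317.3°)/2 = (1 − 0.735)/2 ≈ 0.133, so 13%.

13%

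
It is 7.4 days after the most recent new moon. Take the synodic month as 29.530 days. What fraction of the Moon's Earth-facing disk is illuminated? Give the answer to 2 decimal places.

0.50

The Moon has covered 7.4/29.530 of its cycle, so θ ≈ 360° × 7.4/29.530 = 90.2°.
With cos θ = (-0.004), the lit fraction is (1 − (-0.004))/2 ≈ 0.502.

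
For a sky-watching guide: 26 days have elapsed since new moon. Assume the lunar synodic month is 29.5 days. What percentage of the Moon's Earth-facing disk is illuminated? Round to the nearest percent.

Elongation θ = 360° × 26/29.5 ≈ 317.3°.
cos 317.3° = 0.735, so f = (1 − 0.735)/2 = 0.133, so 13%.

13%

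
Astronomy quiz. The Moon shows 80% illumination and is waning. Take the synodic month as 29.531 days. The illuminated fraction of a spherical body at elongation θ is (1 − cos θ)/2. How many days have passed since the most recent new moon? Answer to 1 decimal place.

cos θ = 1 − 2f = -0.600, giving a principal value of 126.9°.
A waning Moon lies in 180°–360°, so θ = 360° − 126.9° = 233.1°.
At 360°/29.531 d per day, 233.1° corresponds to 19.12 days.

19.1 days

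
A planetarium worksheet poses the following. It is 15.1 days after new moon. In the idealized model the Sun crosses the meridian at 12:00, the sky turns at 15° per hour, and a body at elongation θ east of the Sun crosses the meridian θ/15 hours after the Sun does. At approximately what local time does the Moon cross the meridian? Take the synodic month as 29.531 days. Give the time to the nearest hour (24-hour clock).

00:00

The Moon has covered 15.1/29.531 of its cycle, so θ ≈ 360° × 15.1/29.531 = 184.1°.
The Moon trails the Sun by θ/15 = 184.1/15 ≈ 12.27 hours.
12:00 + 12.27 h ≈ 00:16 → 00:00 to the nearest hour.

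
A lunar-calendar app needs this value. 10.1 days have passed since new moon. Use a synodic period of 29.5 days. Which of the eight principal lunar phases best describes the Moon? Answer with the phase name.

θ ≈ 360° × 10.1/29.5 = 123°, which falls in the waxing gibbous sector.

waxing gibbous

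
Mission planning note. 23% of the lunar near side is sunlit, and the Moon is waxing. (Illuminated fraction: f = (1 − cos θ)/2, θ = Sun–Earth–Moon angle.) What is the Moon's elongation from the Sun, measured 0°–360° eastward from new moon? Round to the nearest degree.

57°

Invert f = (1 − cos θ)/2 to get cos θ = 1 − 2(0.23) = 0.540, hence θ₀ = arccos 0.540 = 57.3°.
Waxing ⇒ before full, so θ = 57.3°.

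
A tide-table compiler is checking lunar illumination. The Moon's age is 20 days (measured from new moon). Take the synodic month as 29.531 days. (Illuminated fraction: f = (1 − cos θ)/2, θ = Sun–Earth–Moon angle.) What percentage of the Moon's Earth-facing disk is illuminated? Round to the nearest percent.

The Moon has covered 20/29.531 of its cycle, so θ ≈ 360° × 20/29.531 = 243.8°.
With cos θ = (-0.441), the lit fraction is (1 − (-0.441))/2 ≈ 0.721, so 72%.

72%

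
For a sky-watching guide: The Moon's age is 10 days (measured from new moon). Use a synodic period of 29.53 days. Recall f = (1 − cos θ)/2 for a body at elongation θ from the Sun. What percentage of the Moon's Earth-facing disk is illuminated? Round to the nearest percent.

Phase angle: θ = 360°·(10 d)/(29.53 d) = 121.9°.
cos 121.9° = (-0.529), so f = (1 − (-0.529))/2 = 0.764, so 76%.

76%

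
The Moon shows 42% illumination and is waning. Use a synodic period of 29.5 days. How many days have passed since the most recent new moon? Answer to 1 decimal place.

22.9 days

cos θ = 1 − 2f = 0.160, giving a principal value of 80.8°.
Waning ⇒ past full, so θ = 360° − 80.8° = 279.2°.
Age = 29.5 × 279.2°/360° ≈ 22.88 days.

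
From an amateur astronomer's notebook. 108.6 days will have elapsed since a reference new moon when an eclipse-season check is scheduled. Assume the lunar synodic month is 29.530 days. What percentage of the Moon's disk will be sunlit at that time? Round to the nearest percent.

108.6 d spans 3 complete synodic months (3 × 29.530 = 88.59 d) plus 20.01 d.
The Moon has covered 20.01/29.530 of its cycle, so θ ≈ 360° × 20.01/29.530 = 243.9°.
cos 243.9° = (-0.439), so f = (1 − (-0.439))/2 = 0.720, so 72%.

72%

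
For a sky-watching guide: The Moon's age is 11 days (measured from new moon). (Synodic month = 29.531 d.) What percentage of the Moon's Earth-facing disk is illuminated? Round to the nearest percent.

Phase angle: θ = 360°·(11 d)/(29.531 d) = 134.1°.
cos 134.1° = (-0.696), so f = (1 − (-0.696))/2 = 0.848, so 85%.

85%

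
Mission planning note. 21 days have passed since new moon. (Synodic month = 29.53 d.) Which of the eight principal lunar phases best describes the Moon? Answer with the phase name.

θ ≈ 360° × 21/29.53 = 256°, which falls in the last quarter sector.

last quarter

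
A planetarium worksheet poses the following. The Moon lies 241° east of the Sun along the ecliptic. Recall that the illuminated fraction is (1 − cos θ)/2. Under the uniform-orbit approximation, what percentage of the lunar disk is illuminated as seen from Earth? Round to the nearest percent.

74%

cos 241° = (-0.485), so f = (1 − (-0.485))/2 = 0.742, i.e. 74%.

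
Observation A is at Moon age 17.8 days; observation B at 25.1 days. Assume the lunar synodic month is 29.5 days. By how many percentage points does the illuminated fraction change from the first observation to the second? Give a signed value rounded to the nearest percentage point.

θ₁ = 360° × 17.8/29.5 = 217.2°, f₁ = (1 − cos θ₁)/2 = 0.898.
θ₂ = 360° × 25.1/29.5 = 306.3°, f₂ = (1 − cos θ₂)/2 = 0.204.
Change = f₂ − f₁ = -0.694 → -69 percentage points.

-69 percentage points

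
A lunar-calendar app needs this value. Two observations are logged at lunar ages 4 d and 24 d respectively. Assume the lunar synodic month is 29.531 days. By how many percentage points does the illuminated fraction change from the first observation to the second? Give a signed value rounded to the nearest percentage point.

θ₁ = 360° × 4/29.531 = 48.8°, f₁ = (1 − cos θ₁)/2 = 0.170.
θ₂ = 360° × 24/29.531 = 292.6°, f₂ = (1 − cos θ₂)/2 = 0.308.
Change = f₂ − f₁ = +0.138 → +14 percentage points.

+14 percentage points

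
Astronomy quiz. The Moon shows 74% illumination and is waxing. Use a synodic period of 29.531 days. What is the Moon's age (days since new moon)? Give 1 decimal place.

9.7 days

Invert f = (1 − cos θ)/2 to get cos θ = 1 − 2(0.74) = -0.480, hence θ₀ = arccos -0.480 = 118.7°.
The Moon is waxing (0°–180°), so θ = 118.7° directly.
That fraction of the synodic month is 118.7/360 × 29.531 d ≈ 9.74 d.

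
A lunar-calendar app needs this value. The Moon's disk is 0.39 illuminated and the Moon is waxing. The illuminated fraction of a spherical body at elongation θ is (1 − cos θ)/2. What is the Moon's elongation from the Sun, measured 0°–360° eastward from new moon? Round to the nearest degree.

Invert f = (1 − cos θ)/2 to get cos θ = 1 − 2(0.39) = 0.220, hence θ₀ = arccos 0.220 = 77.3°.
The Moon is waxing (0°–180°), so θ = 77.3° directly.

77°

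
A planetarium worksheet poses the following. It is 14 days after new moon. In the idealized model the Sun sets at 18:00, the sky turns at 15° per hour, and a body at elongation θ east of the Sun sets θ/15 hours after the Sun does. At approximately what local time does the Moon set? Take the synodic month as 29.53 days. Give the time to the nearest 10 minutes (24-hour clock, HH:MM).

05:20

The Moon has covered 14/29.53 of its cycle, so θ ≈ 360° × 14/29.53 = 170.7°.
Delay after the Sun = 170.7° / (15°/h) ≈ 11.38 h.
18:00 + 11.378 h ≈ 05:23 → 05:20 to the nearest ten minutes.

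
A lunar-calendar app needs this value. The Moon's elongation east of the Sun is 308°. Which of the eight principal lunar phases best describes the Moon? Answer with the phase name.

waning crescent

308° lies in the waning crescent sector of the 8-phase cycle.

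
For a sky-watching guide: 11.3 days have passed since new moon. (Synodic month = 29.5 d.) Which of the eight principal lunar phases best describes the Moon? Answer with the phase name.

At 11.3/29.5 of the cycle, θ ≈ 138° — the waxing gibbous range.

waxing gibbous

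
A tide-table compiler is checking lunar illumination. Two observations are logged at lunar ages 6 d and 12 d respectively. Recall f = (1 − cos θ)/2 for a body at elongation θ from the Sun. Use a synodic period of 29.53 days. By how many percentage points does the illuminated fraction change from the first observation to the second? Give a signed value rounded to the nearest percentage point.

First observation: θ = 360°·6/29.53 = 73.1°, so f = 0.355.
Second observation: θ = 146.3°, f = 0.916.
Δf = 0.916 − 0.355 = +0.561, i.e. +56 pp.

+56 percentage points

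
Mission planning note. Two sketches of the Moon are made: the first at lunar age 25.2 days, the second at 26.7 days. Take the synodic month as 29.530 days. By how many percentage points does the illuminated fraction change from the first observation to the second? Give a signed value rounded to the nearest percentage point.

θ₁ = 360° × 25.2/29.530 = 307.2°, f₁ = (1 − cos θ₁)/2 = 0.198.
θ₂ = 360° × 26.7/29.530 = 325.5°, f₂ = (1 − cos θ₂)/2 = 0.088.
Change = f₂ − f₁ = -0.110 → -11 percentage points.

-11 percentage points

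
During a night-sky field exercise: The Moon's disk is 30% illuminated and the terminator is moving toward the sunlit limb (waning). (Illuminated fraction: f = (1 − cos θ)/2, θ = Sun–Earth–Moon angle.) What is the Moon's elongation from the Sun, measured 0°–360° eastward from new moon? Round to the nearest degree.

From f = (1 − cos θ)/2: cos θ = 1 − 2×0.30 = 0.400; arccos → 66.4°.
A waning Moon lies in 180°–360°, so θ = 360° − 66.4° = 293.6°.

294°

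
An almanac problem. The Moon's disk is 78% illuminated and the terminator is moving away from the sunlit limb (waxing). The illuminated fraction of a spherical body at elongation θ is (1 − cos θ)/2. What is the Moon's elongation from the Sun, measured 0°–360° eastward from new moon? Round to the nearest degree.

124°

cos θ = 1 − 2f = -0.560, giving a principal value of 124.1°.
The Moon is waxing (0°–180°), so θ = 124.1° directly.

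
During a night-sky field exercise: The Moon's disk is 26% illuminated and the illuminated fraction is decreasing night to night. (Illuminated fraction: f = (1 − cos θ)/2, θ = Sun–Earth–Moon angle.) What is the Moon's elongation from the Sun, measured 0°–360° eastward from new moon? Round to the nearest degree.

299°

Invert f = (1 − cos θ)/2 to get cos θ = 1 − 2(0.26) = 0.480, hence θ₀ = arccos 0.480 = 61.3°.
Since the Moon is past full (waning), take the reflex angle: θ = 360° − 61.3° = 298.7°.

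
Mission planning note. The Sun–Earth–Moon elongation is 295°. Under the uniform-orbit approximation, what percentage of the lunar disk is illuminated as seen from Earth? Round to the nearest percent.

29%

Half-versine of 295°: (1 − 0.423)/2 = 0.289, i.e. 29%.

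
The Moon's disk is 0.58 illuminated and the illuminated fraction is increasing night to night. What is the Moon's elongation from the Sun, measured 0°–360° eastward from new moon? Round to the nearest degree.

99°

From f = (1 − cos θ)/2: cos θ = 1 − 2×0.58 = -0.160; arccos → 99.2°.
Before full moon the principal value applies: θ = 99.2°.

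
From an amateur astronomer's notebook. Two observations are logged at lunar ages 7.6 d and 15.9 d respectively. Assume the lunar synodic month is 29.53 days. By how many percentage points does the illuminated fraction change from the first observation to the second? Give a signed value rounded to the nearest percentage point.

+46 percentage points

First observation: θ = 360°·7.6/29.53 = 92.7°, so f = 0.523.
Second observation: θ = 193.8°, f = 0.985.
Δf = 0.985 − 0.523 = +0.462, i.e. +46 pp.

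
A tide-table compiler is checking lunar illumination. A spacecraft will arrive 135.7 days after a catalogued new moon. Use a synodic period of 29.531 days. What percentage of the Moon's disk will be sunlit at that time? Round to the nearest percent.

91%

135.7 d spans 4 complete synodic months (4 × 29.531 = 118.12 d) plus 17.58 d.
The Moon has covered 17.58/29.531 of its cycle, so θ ≈ 360° × 17.58/29.531 = 214.3°.
Illuminated fraction = (1 − cos 214.3°)/2 = (1 − (-0.826))/2 ≈ 0.913, so 91%.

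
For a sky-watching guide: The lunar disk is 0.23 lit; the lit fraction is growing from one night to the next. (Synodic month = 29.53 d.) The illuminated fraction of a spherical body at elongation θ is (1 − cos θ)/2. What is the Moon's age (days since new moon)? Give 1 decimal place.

Invert f = (1 − cos θ)/2 to get cos θ = 1 − 2(0.23) = 0.540, hence θ₀ = arccos 0.540 = 57.3°.
Waxing ⇒ before full, so θ = 57.3°.
At 360°/29.53 d per day, 57.3° corresponds to 4.70 days.

4.7 days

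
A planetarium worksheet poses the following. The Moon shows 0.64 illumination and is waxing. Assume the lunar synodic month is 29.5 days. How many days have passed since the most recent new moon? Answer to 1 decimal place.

8.7 days

Invert f = (1 − cos θ)/2 to get cos θ = 1 − 2(0.64) = -0.280, hence θ₀ = arccos -0.280 = 106.3°.
Waxing ⇒ before full, so θ = 106.3°.
At 360°/29.5 d per day, 106.3° corresponds to 8.71 days.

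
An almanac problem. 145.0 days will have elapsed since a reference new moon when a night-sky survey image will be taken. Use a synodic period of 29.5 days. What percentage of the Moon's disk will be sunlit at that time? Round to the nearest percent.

7%

145.0/29.5 = 4.915 lunations, so 4 complete cycles and 27.00 d into the next.
Phase angle: θ = 360°·(27.00 d)/(29.5 d) = 329.5°.
Illuminated fraction = (1 − cos 329.5°)/2 = (1 − 0.862)/2 ≈ 0.069, so 7%.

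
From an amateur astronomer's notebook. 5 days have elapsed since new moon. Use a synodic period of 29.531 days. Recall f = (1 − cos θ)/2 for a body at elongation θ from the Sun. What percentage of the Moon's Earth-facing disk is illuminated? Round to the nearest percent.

26%

The Moon has covered 5/29.531 of its cycle, so θ ≈ 360° × 5/29.531 = 61.0°.
cos 61.0° = 0.486, so f = (1 − 0.486)/2 = 0.257, so 26%.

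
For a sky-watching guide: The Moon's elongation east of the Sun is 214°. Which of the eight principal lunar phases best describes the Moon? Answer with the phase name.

waning gibbous

The waning gibbous sector spans roughly 202°–248°; 214° falls inside it.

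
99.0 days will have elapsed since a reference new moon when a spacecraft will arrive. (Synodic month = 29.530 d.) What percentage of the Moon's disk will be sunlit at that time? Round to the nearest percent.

80%

99.0 d spans 3 complete synodic months (3 × 29.530 = 88.59 d) plus 10.41 d.
The Moon has covered 10.41/29.530 of its cycle, so θ ≈ 360° × 10.41/29.530 = 126.9°.
With cos θ = (-0.601), the lit fraction is (1 − (-0.601))/2 ≈ 0.800, so 80%.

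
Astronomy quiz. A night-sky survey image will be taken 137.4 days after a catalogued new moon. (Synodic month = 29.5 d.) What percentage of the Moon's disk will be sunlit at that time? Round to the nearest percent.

137.4/29.5 = 4.658 lunations, so 4 complete cycles and 19.40 d into the next.
Elongation θ = 360° × 19.40/29.5 ≈ 236.7°.
With cos θ = (-0.548), the lit fraction is (1 − (-0.548))/2 ≈ 0.774, so 77%.

77%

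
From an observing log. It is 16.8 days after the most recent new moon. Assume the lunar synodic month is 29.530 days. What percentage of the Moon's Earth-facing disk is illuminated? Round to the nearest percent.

95%

Phase angle: θ = 360°·(16.8 d)/(29.530 d) = 204.8°.
With cos θ = (-0.908), the lit fraction is (1 − (-0.908))/2 ≈ 0.954, so 95%.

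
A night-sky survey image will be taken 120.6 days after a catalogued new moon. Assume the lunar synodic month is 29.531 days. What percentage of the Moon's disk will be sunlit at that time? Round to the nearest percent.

120.6 d spans 4 complete synodic months (4 × 29.531 = 118.12 d) plus 2.48 d.
Phase angle: θ = 360°·(2.48 d)/(29.531 d) = 30.2°.
With cos θ = 0.864, the lit fraction is (1 − 0.864)/2 ≈ 0.068, so 7%.

7%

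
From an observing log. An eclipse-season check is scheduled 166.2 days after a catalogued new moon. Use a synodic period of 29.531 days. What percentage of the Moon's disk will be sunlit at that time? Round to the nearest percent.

85%

166.2/29.531 = 5.628 lunations, so 5 complete cycles and 18.54 d into the next.
Phase angle: θ = 360°·(18.54 d)/(29.531 d) = 226.1°.
cos 226.1° = (-0.694), so f = (1 − (-0.694))/2 = 0.847, so 85%.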